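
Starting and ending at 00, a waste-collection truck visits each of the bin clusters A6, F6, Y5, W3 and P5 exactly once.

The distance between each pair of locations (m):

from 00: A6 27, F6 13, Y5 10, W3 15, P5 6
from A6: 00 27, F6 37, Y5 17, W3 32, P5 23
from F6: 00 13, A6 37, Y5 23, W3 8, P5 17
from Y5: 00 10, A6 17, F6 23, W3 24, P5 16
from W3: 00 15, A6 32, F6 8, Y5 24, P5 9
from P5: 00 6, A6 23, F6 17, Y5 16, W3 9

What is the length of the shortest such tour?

Minimum total distance: 80 m.

00→A6→F6→Y5→W3→P5→00: 27+37+23+24+9+6 = 126
00→A6→F6→Y5→P5→W3→00: 27+37+23+16+9+15 = 127
00→A6→F6→W3→Y5→P5→00: 27+37+8+24+16+6 = 118
00→A6→F6→W3→P5→Y5→00: 27+37+8+9+16+10 = 107
00→A6→F6→P5→Y5→W3→00: 27+37+17+16+24+15 = 136
00→A6→F6→P5→W3→Y5→00: 27+37+17+9+24+10 = 124
00→A6→Y5→F6→W3→P5→00: 27+17+23+8+9+6 = 90
00→A6→Y5→F6→P5→W3→00: 27+17+23+17+9+15 = 108
00→A6→Y5→W3→F6→P5→00: 27+17+24+8+17+6 = 99
00→A6→Y5→W3→P5→F6→00: 27+17+24+9+17+13 = 107
00→A6→Y5→P5→F6→W3→00: 27+17+16+17+8+15 = 100
00→A6→Y5→P5→W3→F6→00: 27+17+16+9+8+13 = 90
00→A6→W3→F6→Y5→P5→00: 27+32+8+23+16+6 = 112
00→A6→W3→F6→P5→Y5→00: 27+32+8+17+16+10 = 110
… (46 more)
00→F6→W3→P5→A6→Y5→00: 13+8+9+23+17+10 = 80  ← best
The minimum is 80.
One optimal route: 00 → F6 → W3 → P5 → A6 → Y5 → 00 (or its reverse).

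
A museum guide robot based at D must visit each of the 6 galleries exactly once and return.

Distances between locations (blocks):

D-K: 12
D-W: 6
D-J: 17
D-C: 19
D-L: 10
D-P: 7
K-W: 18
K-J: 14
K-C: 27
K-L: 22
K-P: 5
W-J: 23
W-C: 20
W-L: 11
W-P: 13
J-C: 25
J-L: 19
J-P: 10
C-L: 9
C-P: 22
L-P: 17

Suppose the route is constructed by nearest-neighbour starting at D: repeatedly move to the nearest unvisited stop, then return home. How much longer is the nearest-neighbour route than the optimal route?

D: W=6, P=7, L=10, K=12, J=17, C=19 ⇒ W
W: L=11, P=13, K=18, C=20, J=23 ⇒ L
L: C=9, P=17, J=19, K=22 ⇒ C
C: P=22, J=25, K=27 ⇒ P
P: K=5, J=10 ⇒ K
K: J=14 ⇒ J
NN route D → W → L → C → P → K → J → D costs 84.
Optimal: D → W → L → C → J → K → P → D costs 77 (by enumerating all 360 distinct tours).
Excess = 84 − 77 = 7.

Excess over optimum: 7 blocks.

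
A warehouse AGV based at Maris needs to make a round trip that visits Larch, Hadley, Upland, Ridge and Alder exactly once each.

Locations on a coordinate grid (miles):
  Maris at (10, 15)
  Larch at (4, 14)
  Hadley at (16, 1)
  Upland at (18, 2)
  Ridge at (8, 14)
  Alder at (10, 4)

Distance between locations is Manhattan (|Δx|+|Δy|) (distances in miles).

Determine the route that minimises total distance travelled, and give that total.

Minimum total distance: 56 miles.

With 5 stops there are 5!/2 = 60 distinct round trips (a route and its reverse cost the same).
Maris-Larch-Hadley-Upland-Ridge-Alder-Maris: 7+25+3+22+12+11 = 80
Maris-Larch-Hadley-Upland-Alder-Ridge-Maris: 7+25+3+10+12+3 = 60
Maris-Larch-Hadley-Ridge-Upland-Alder-Maris: 7+25+21+22+10+11 = 96
Maris-Larch-Hadley-Ridge-Alder-Upland-Maris: 7+25+21+12+10+21 = 96
Maris-Larch-Hadley-Alder-Upland-Ridge-Maris: 7+25+9+10+22+3 = 76
Maris-Larch-Hadley-Alder-Ridge-Upland-Maris: 7+25+9+12+22+21 = 96
Maris-Larch-Upland-Hadley-Ridge-Alder-Maris: 7+26+3+21+12+11 = 80
Maris-Larch-Upland-Hadley-Alder-Ridge-Maris: 7+26+3+9+12+3 = 60
Maris-Larch-Upland-Ridge-Hadley-Alder-Maris: 7+26+22+21+9+11 = 96
Maris-Larch-Upland-Ridge-Alder-Hadley-Maris: 7+26+22+12+9+20 = 96
Maris-Larch-Upland-Alder-Hadley-Ridge-Maris: 7+26+10+9+21+3 = 76
Maris-Larch-Upland-Alder-Ridge-Hadley-Maris: 7+26+10+12+21+20 = 96
Maris-Larch-Ridge-Hadley-Upland-Alder-Maris: 7+4+21+3+10+11 = 56
Maris-Larch-Ridge-Hadley-Alder-Upland-Maris: 7+4+21+9+10+21 = 72
… (46 more)
The minimum is 56.
One optimal route: Maris → Larch → Ridge → Hadley → Upland → Alder → Maris (or its reverse).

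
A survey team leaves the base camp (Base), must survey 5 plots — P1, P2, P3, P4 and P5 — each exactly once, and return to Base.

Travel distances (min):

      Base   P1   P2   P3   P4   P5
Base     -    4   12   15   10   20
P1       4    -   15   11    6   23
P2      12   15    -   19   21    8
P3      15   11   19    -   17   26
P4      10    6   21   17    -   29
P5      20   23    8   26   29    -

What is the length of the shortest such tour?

There are 60 distinct closed tours to check (reversals are equivalent).
Base→P1→P2→P3→P4→P5→Base: 4+15+19+17+29+20 = 104
Base→P1→P2→P3→P5→P4→Base: 4+15+19+26+29+10 = 103
Base→P1→P2→P4→P3→P5→Base: 4+15+21+17+26+20 = 103
Base→P1→P2→P4→P5→P3→Base: 4+15+21+29+26+15 = 110
Base→P1→P2→P5→P3→P4→Base: 4+15+8+26+17+10 = 80
Base→P1→P2→P5→P4→P3→Base: 4+15+8+29+17+15 = 88
Base→P1→P3→P2→P4→P5→Base: 4+11+19+21+29+20 = 104
Base→P1→P3→P2→P5→P4→Base: 4+11+19+8+29+10 = 81
Base→P1→P3→P4→P2→P5→Base: 4+11+17+21+8+20 = 81
Base→P1→P3→P4→P5→P2→Base: 4+11+17+29+8+12 = 81
Base→P1→P3→P5→P2→P4→Base: 4+11+26+8+21+10 = 80
Base→P1→P3→P5→P4→P2→Base: 4+11+26+29+21+12 = 103
Base→P1→P4→P2→P3→P5→Base: 4+6+21+19+26+20 = 96
Base→P1→P4→P2→P5→P3→Base: 4+6+21+8+26+15 = 80
… (46 more)
Base→P1→P4→P3→P5→P2→Base: 4+6+17+26+8+12 = 73  ← best
The minimum is 73.
One optimal route: Base → P1 → P4 → P3 → P5 → P2 → Base (or its reverse).

Shortest round trip = 73 min.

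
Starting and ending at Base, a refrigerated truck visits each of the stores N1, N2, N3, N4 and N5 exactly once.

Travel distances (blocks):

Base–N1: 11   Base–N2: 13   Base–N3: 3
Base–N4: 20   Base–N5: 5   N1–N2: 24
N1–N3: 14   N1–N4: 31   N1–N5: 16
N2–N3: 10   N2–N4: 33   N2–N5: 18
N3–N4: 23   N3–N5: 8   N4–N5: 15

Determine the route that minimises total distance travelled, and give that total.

With 5 stops there are 5!/2 = 60 distinct round trips (a route and its reverse cost the same).
Base - N1 - N2 - N3 - N4 - N5 - Base: 11+24+10+23+15+5 = 88
Base - N1 - N2 - N3 - N5 - N4 - Base: 11+24+10+8+15+20 = 88
Base - N1 - N2 - N4 - N3 - N5 - Base: 11+24+33+23+8+5 = 104
Base - N1 - N2 - N4 - N5 - N3 - Base: 11+24+33+15+8+3 = 94
Base - N1 - N2 - N5 - N3 - N4 - Base: 11+24+18+8+23+20 = 104
Base - N1 - N2 - N5 - N4 - N3 - Base: 11+24+18+15+23+3 = 94
Base - N1 - N3 - N2 - N4 - N5 - Base: 11+14+10+33+15+5 = 88
Base - N1 - N3 - N2 - N5 - N4 - Base: 11+14+10+18+15+20 = 88
Base - N1 - N3 - N4 - N2 - N5 - Base: 11+14+23+33+18+5 = 104
Base - N1 - N3 - N4 - N5 - N2 - Base: 11+14+23+15+18+13 = 94
Base - N1 - N3 - N5 - N2 - N4 - Base: 11+14+8+18+33+20 = 104
Base - N1 - N3 - N5 - N4 - N2 - Base: 11+14+8+15+33+13 = 94
Base - N1 - N4 - N2 - N3 - N5 - Base: 11+31+33+10+8+5 = 98
Base - N1 - N4 - N2 - N5 - N3 - Base: 11+31+33+18+8+3 = 104
… (46 more)
The minimum is 88.
One optimal route: Base → N1 → N2 → N3 → N4 → N5 → Base (or its reverse).

Minimum total distance: 88 blocks.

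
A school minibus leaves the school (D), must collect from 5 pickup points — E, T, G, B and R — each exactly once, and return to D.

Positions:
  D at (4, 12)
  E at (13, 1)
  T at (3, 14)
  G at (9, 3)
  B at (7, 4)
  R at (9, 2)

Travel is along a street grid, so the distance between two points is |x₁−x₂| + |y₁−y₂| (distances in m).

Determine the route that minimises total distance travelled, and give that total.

46 m — the shortest possible round trip.

With 5 stops there are 5!/2 = 60 distinct round trips (a route and its reverse cost the same).
D-E-T-G-B-R-D: 20+23+17+3+4+15 = 82
D-E-T-G-R-B-D: 20+23+17+1+4+11 = 76
D-E-T-B-G-R-D: 20+23+14+3+1+15 = 76
D-E-T-B-R-G-D: 20+23+14+4+1+14 = 76
D-E-T-R-G-B-D: 20+23+18+1+3+11 = 76
D-E-T-R-B-G-D: 20+23+18+4+3+14 = 82
D-E-G-T-B-R-D: 20+6+17+14+4+15 = 76
D-E-G-T-R-B-D: 20+6+17+18+4+11 = 76
D-E-G-B-T-R-D: 20+6+3+14+18+15 = 76
D-E-G-B-R-T-D: 20+6+3+4+18+3 = 54
D-E-G-R-T-B-D: 20+6+1+18+14+11 = 70
D-E-G-R-B-T-D: 20+6+1+4+14+3 = 48
D-E-B-T-G-R-D: 20+9+14+17+1+15 = 76
D-E-B-T-R-G-D: 20+9+14+18+1+14 = 76
… (46 more)
D-E-R-G-B-T-D: 20+5+1+3+14+3 = 46  ← best
The minimum is 46.
One optimal route: D → E → R → G → B → T → D (or its reverse).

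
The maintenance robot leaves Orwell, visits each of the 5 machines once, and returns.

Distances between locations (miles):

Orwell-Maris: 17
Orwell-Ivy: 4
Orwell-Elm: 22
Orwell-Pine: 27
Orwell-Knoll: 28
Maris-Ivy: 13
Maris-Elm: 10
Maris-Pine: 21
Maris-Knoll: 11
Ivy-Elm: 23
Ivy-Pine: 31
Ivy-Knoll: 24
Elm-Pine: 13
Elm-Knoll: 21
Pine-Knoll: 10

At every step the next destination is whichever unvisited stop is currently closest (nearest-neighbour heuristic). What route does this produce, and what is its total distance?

Nearest-neighbour total = 78 miles; route Orwell → Ivy → Maris → Elm → Pine → Knoll → Orwell.

Orwell → [Ivy:4 / Maris:17 / Elm:22 / Pine:27 / Knoll:28] → Ivy (4)
Ivy → [Maris:13 / Elm:23 / Knoll:24 / Pine:31] → Maris (13)
Maris → [Elm:10 / Knoll:11 / Pine:21] → Elm (10)
Elm → [Pine:13 / Knoll:21] → Pine (13)
Pine → [Knoll:10] → Knoll (10)
Return Knoll→Orwell: 28.
Total = 4 + 13 + 10 + 13 + 10 + 28 = 78.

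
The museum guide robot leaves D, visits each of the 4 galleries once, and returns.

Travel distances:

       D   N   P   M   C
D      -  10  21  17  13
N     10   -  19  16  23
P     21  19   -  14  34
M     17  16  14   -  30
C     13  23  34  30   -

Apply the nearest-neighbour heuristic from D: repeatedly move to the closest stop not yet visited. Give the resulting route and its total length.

D → [N:10 / C:13 / M:17 / P:21] → N (10)
N → [M:16 / P:19 / C:23] → M (16)
M → [P:14 / C:30] → P (14)
P → [C:34] → C (34)
Return C→D: 13.
Total = 10 + 16 + 14 + 34 + 13 = 87.

Nearest-neighbour total = 87; route D → N → M → P → C → D.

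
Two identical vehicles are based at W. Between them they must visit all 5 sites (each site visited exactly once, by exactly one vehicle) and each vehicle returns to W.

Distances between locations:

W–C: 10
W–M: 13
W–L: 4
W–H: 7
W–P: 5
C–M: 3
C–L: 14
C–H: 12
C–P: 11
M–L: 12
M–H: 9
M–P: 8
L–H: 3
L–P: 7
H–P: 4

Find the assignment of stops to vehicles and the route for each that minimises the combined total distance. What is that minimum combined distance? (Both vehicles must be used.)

39 — the smallest possible combined total.

Check every non-empty split of the stops between the two vehicles; for each half take its own optimal tour:
  {C} + {M, L, H, P}: 20 + 29 = 49
  {M} + {C, L, H, P}: 26 + 32 = 58
  {C, M} + {L, H, P}: 26 + 16 = 42
  {L} + {C, M, H, P}: 8 + 31 = 39
  {C, L} + {M, H, P}: 28 + 29 = 57
  {M, L} + {C, H, P}: 29 + 31 = 60
  … (15 splits in total)
Best: vehicle 1 W → L → W = 8; vehicle 2 W → C → M → H → P → W = 31; combined 39.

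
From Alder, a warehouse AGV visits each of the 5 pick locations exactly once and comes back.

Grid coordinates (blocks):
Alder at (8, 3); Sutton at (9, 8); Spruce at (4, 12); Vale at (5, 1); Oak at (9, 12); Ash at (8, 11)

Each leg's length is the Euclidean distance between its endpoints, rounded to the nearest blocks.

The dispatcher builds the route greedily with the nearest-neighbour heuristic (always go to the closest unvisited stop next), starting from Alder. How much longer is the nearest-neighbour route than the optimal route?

Alder: Vale=4, Sutton=5, Ash=8, Oak=9, Spruce=10 ⇒ Vale
Vale: Sutton=8, Ash=10, Spruce=11, Oak=12 ⇒ Sutton
Sutton: Ash=3, Oak=4, Spruce=6 ⇒ Ash
Ash: Oak=1, Spruce=4 ⇒ Oak
Oak: Spruce=5 ⇒ Spruce
NN route Alder → Vale → Sutton → Ash → Oak → Spruce → Alder costs 31.
Optimal: Alder → Sutton → Oak → Ash → Spruce → Vale → Alder costs 29 (by enumerating all 60 distinct tours).
Excess = 31 − 29 = 2.

2 blocks longer than the optimal tour.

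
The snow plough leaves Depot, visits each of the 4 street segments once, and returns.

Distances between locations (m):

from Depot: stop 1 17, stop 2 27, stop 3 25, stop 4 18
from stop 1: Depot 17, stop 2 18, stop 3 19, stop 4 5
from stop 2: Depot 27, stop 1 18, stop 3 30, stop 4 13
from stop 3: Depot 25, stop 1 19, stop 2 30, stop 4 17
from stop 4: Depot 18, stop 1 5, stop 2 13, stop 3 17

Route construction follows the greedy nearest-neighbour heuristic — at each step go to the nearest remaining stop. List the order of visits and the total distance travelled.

Nearest-neighbour total = 90 m; route Depot → stop 1 → stop 4 → stop 2 → stop 3 → Depot.

At Depot the remaining stops are stop 1 17, stop 4 18, stop 3 25, stop 2 27; go to stop 1.
At stop 1 the remaining stops are stop 4 5, stop 2 18, stop 3 19; go to stop 4.
At stop 4 the remaining stops are stop 2 13, stop 3 17; go to stop 2.
At stop 2 the remaining stops are stop 3 30; go to stop 3.
Return stop 3→Depot: 25.
Total = 17 + 5 + 13 + 30 + 25 = 90.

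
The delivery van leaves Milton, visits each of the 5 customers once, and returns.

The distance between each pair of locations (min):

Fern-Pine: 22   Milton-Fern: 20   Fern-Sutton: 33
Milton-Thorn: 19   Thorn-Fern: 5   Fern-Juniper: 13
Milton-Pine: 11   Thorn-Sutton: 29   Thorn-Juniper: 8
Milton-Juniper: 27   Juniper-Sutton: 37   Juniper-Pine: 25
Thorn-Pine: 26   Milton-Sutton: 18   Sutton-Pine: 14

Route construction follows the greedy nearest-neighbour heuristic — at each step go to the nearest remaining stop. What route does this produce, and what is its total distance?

From Milton: distances to unvisited — Pine=11, Sutton=18, Thorn=19, Fern=20, Juniper=27. Nearest is Pine (11).
From Pine: distances to unvisited — Sutton=14, Fern=22, Juniper=25, Thorn=26. Nearest is Sutton (14).
From Sutton: distances to unvisited — Thorn=29, Fern=33, Juniper=37. Nearest is Thorn (29).
From Thorn: distances to unvisited — Fern=5, Juniper=8. Nearest is Fern (5).
From Fern: distances to unvisited — Juniper=13. Nearest is Juniper (13).
Return Juniper→Milton: 27.
Total = 11 + 14 + 29 + 5 + 13 + 27 = 99.

Total distance 99 min via the nearest-neighbour route Milton → Pine → Sutton → Thorn → Fern → Juniper → Milton.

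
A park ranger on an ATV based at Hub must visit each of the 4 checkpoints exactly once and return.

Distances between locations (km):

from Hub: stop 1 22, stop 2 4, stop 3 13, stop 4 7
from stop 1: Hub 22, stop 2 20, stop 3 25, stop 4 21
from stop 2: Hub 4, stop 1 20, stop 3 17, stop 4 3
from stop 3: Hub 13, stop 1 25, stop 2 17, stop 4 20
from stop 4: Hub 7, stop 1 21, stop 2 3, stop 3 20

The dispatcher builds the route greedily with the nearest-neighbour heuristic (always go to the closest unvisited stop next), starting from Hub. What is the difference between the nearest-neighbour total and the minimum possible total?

Hub: stop 2=4, stop 4=7, stop 3=13, stop 1=22 ⇒ stop 2
stop 2: stop 4=3, stop 3=17, stop 1=20 ⇒ stop 4
stop 4: stop 3=20, stop 1=21 ⇒ stop 3
stop 3: stop 1=25 ⇒ stop 1
NN route Hub → stop 2 → stop 4 → stop 3 → stop 1 → Hub costs 74.
Optimal: Hub → stop 2 → stop 4 → stop 1 → stop 3 → Hub costs 66 (by enumerating all 12 distinct tours).
Excess = 74 − 66 = 8.

The nearest-neighbour route is 8 km longer than optimal.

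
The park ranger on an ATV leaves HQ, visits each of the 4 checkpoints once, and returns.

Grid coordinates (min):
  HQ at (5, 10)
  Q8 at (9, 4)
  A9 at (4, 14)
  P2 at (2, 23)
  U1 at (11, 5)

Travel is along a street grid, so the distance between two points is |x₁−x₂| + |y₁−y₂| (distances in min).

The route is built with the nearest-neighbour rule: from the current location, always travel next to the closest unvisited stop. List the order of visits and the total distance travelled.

56 min along HQ → A9 → P2 → Q8 → U1 → HQ.

From HQ: distances to unvisited — A9=5, Q8=10, U1=11, P2=16. Nearest is A9 (5).
From A9: distances to unvisited — P2=11, Q8=15, U1=16. Nearest is P2 (11).
From P2: distances to unvisited — Q8=26, U1=27. Nearest is Q8 (26).
From Q8: distances to unvisited — U1=3. Nearest is U1 (3).
Return U1→HQ: 11.
Total = 5 + 11 + 26 + 3 + 11 = 56.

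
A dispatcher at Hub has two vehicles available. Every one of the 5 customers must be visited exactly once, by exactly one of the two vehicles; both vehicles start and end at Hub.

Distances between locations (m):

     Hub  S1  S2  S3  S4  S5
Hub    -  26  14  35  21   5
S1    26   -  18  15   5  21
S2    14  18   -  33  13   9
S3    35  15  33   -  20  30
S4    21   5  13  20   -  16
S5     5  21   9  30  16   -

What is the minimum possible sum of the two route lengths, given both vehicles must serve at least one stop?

Try each way of splitting the stops between the two vehicles (each non-empty) and, for each split, find the best tour for each vehicle:
  {S1} + {S2, S3, S4, S5}: 52 + 82 = 134
  {S2} + {S1, S3, S4, S5}: 28 + 76 = 104
  {S1, S2} + {S3, S4, S5}: 58 + 76 = 134
  {S3} + {S1, S2, S4, S5}: 70 + 58 = 128
  {S1, S3} + {S2, S4, S5}: 76 + 48 = 124
  {S2, S3} + {S1, S4, S5}: 82 + 52 = 134
  … (15 splits in total)
  {S1, S2, S3, S4} + {S5}: 82 + 10 = 92  ← best
Best: vehicle 1 Hub → S2 → S4 → S1 → S3 → Hub = 82; vehicle 2 Hub → S5 → Hub = 10; combined 92.

Minimum combined distance: 92 m.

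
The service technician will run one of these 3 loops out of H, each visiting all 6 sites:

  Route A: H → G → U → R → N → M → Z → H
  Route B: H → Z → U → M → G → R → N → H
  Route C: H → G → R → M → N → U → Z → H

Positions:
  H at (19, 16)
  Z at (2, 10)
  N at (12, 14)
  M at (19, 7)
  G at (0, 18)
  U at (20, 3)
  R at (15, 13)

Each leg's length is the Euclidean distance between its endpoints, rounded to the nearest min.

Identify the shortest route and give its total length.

Route A: 19 + 25 + 11 + 3 + 10 + 17 + 18 = 103
Route B: 18 + 19 + 4 + 22 + 16 + 3 + 7 = 89
Route C: 19 + 16 + 7 + 10 + 14 + 19 + 18 = 103

89 min — Route B is the shortest.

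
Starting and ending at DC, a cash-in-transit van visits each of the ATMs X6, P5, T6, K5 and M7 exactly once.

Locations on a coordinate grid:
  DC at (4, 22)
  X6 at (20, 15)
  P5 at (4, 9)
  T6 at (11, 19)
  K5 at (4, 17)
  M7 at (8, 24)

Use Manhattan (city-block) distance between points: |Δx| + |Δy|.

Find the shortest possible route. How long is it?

With 5 stops there are 5!/2 = 60 distinct round trips (a route and its reverse cost the same).
DC-X6-P5-T6-K5-M7-DC: 23+22+17+9+11+6 = 88
DC-X6-P5-T6-M7-K5-DC: 23+22+17+8+11+5 = 86
DC-X6-P5-K5-T6-M7-DC: 23+22+8+9+8+6 = 76
DC-X6-P5-K5-M7-T6-DC: 23+22+8+11+8+10 = 82
DC-X6-P5-M7-T6-K5-DC: 23+22+19+8+9+5 = 86
DC-X6-P5-M7-K5-T6-DC: 23+22+19+11+9+10 = 94
DC-X6-T6-P5-K5-M7-DC: 23+13+17+8+11+6 = 78
DC-X6-T6-P5-M7-K5-DC: 23+13+17+19+11+5 = 88
DC-X6-T6-K5-P5-M7-DC: 23+13+9+8+19+6 = 78
DC-X6-T6-K5-M7-P5-DC: 23+13+9+11+19+13 = 88
DC-X6-T6-M7-P5-K5-DC: 23+13+8+19+8+5 = 76
DC-X6-T6-M7-K5-P5-DC: 23+13+8+11+8+13 = 76
DC-X6-K5-P5-T6-M7-DC: 23+18+8+17+8+6 = 80
DC-X6-K5-P5-M7-T6-DC: 23+18+8+19+8+10 = 86
… (46 more)
DC-K5-P5-X6-T6-M7-DC: 5+8+22+13+8+6 = 62  ← best
The minimum is 62.
One optimal route: DC → K5 → P5 → X6 → T6 → M7 → DC (or its reverse).

Minimum total distance: 62.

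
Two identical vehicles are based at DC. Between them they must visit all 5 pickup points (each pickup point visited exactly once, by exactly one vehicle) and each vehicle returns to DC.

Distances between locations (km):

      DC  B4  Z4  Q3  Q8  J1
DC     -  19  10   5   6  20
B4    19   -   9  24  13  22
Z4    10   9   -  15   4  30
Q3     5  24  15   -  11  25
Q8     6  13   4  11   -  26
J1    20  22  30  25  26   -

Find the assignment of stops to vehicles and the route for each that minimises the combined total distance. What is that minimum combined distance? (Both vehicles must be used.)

Minimum combined distance: 71 km.

Try each way of splitting the stops between the two vehicles (each non-empty) and, for each split, find the best tour for each vehicle:
  {B4} + {Z4, Q3, Q8, J1}: 38 + 70 = 108
  {Z4} + {B4, Q3, Q8, J1}: 20 + 71 = 91
  {B4, Z4} + {Q3, Q8, J1}: 38 + 62 = 100
  {Q3} + {B4, Z4, Q8, J1}: 10 + 61 = 71
  {B4, Q3} + {Z4, Q8, J1}: 48 + 60 = 108
  {Z4, Q3} + {B4, Q8, J1}: 30 + 61 = 91
  … (15 splits in total)
Best: vehicle 1 DC → Q3 → DC = 10; vehicle 2 DC → Q8 → Z4 → B4 → J1 → DC = 61; combined 71.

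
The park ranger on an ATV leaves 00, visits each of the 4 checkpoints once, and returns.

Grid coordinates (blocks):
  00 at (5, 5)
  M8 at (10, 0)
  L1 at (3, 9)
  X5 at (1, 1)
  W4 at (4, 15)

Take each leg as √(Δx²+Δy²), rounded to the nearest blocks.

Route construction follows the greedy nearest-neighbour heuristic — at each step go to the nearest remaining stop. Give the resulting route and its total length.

Total distance 40 blocks via the nearest-neighbour route 00 → L1 → W4 → X5 → M8 → 00.

00 → [L1:4 / X5:6 / M8:7 / W4:10] → L1 (4)
L1 → [W4:6 / X5:8 / M8:11] → W4 (6)
W4 → [X5:14 / M8:16] → X5 (14)
X5 → [M8:9] → M8 (9)
Return M8→00: 7.
Total = 4 + 6 + 14 + 9 + 7 = 40.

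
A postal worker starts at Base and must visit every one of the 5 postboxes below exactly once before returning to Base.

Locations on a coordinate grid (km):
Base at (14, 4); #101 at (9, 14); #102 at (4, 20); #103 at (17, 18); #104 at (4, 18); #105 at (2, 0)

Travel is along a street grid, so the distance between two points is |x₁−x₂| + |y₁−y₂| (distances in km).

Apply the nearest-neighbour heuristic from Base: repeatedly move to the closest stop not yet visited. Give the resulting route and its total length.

90 km along Base → #101 → #104 → #102 → #103 → #105 → Base.

At Base the remaining stops are #101 15, #105 16, #103 17, #104 24, #102 26; go to #101.
At #101 the remaining stops are #104 9, #102 11, #103 12, #105 21; go to #104.
At #104 the remaining stops are #102 2, #103 13, #105 20; go to #102.
At #102 the remaining stops are #103 15, #105 22; go to #103.
At #103 the remaining stops are #105 33; go to #105.
Return #105→Base: 16.
Total = 15 + 9 + 2 + 15 + 33 + 16 = 90.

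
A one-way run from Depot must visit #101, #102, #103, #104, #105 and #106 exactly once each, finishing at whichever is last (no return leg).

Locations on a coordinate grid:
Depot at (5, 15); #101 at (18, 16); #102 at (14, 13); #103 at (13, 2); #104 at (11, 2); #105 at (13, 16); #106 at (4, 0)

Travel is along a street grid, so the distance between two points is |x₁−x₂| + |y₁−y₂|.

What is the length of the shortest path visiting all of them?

There are 6! = 720 possible orderings.
Depot→#101→#102→#103→#104→#105→#106: 14+7+12+2+16+25 = 76
Depot→#101→#102→#103→#104→#106→#105: 14+7+12+2+9+25 = 69
Depot→#101→#102→#103→#105→#104→#106: 14+7+12+14+16+9 = 72
Depot→#101→#102→#103→#105→#106→#104: 14+7+12+14+25+9 = 81
Depot→#101→#102→#103→#106→#104→#105: 14+7+12+11+9+16 = 69
Depot→#101→#102→#103→#106→#105→#104: 14+7+12+11+25+16 = 85
Depot→#101→#102→#104→#103→#105→#106: 14+7+14+2+14+25 = 76
Depot→#101→#102→#104→#103→#106→#105: 14+7+14+2+11+25 = 73
… (712 more)
Depot→#105→#101→#102→#103→#104→#106: 9+5+7+12+2+9 = 44  ← best
The minimum is 44.
One shortest path: Depot → #105 → #101 → #102 → #103 → #104 → #106.

44 — the minimum one-way total.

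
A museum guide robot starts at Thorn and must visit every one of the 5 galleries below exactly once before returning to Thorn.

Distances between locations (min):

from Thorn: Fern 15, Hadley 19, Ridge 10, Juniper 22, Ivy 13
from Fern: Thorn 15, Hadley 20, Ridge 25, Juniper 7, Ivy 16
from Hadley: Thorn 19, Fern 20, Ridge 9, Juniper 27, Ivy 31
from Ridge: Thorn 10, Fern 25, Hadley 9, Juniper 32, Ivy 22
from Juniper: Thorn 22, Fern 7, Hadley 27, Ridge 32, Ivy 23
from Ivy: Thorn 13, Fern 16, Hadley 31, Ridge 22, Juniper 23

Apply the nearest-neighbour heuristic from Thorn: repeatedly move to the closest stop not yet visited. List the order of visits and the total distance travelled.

Thorn → [Ridge:10 / Ivy:13 / Fern:15 / Hadley:19 / Juniper:22] → Ridge (10)
Ridge → [Hadley:9 / Ivy:22 / Fern:25 / Juniper:32] → Hadley (9)
Hadley → [Fern:20 / Juniper:27 / Ivy:31] → Fern (20)
Fern → [Juniper:7 / Ivy:16] → Juniper (7)
Juniper → [Ivy:23] → Ivy (23)
Return Ivy→Thorn: 13.
Total = 10 + 9 + 20 + 7 + 23 + 13 = 82.

Nearest-neighbour total = 82 min; route Thorn → Ridge → Hadley → Fern → Juniper → Ivy → Thorn.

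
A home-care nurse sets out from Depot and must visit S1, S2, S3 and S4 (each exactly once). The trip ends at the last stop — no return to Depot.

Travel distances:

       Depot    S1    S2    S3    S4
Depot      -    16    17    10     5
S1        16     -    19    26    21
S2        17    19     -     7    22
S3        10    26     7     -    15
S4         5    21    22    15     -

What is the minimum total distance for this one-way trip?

There are 4! = 24 possible orderings.
Depot → S1 → S2 → S3 → S4: 16+19+7+15 = 57
Depot → S1 → S2 → S4 → S3: 16+19+22+15 = 72
Depot → S1 → S3 → S2 → S4: 16+26+7+22 = 71
Depot → S1 → S3 → S4 → S2: 16+26+15+22 = 79
Depot → S1 → S4 → S2 → S3: 16+21+22+7 = 66
Depot → S1 → S4 → S3 → S2: 16+21+15+7 = 59
Depot → S2 → S1 → S3 → S4: 17+19+26+15 = 77
Depot → S2 → S1 → S4 → S3: 17+19+21+15 = 72
Depot → S2 → S3 → S1 → S4: 17+7+26+21 = 71
Depot → S2 → S3 → S4 → S1: 17+7+15+21 = 60
Depot → S2 → S4 → S1 → S3: 17+22+21+26 = 86
Depot → S2 → S4 → S3 → S1: 17+22+15+26 = 80
Depot → S3 → S1 → S2 → S4: 10+26+19+22 = 77
Depot → S3 → S1 → S4 → S2: 10+26+21+22 = 79
… (10 more)
Depot → S4 → S3 → S2 → S1: 5+15+7+19 = 46  ← best
The minimum is 46.
One shortest path: Depot → S4 → S3 → S2 → S1.

46 — the minimum one-way total.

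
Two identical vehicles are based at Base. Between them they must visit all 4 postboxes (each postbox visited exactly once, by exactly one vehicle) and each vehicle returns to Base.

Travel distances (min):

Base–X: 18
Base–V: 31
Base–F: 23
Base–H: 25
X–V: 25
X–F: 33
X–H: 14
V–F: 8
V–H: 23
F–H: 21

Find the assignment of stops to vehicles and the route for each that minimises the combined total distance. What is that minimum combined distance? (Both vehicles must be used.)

Try each way of splitting the stops between the two vehicles (each non-empty) and, for each split, find the best tour for each vehicle:
  {X} + {V, F, H}: 36 + 79 = 115
  {V} + {X, F, H}: 62 + 76 = 138
  {X, V} + {F, H}: 74 + 69 = 143
  {F} + {X, V, H}: 46 + 86 = 132
  {X, F} + {V, H}: 74 + 79 = 153
  {V, F} + {X, H}: 62 + 57 = 119
  … (7 splits in total)
Best: vehicle 1 Base → X → Base = 36; vehicle 2 Base → F → V → H → Base = 79; combined 115.

115 min — the smallest possible combined total.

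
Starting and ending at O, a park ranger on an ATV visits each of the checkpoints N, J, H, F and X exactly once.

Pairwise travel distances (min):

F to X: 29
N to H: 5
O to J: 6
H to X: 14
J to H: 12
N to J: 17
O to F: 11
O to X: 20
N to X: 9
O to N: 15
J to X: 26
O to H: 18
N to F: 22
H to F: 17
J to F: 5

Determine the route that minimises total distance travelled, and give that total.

62 min — the shortest possible round trip.

With 5 stops there are 5!/2 = 60 distinct round trips (a route and its reverse cost the same).
O-N-J-H-F-X-O: 15+17+12+17+29+20 = 110
O-N-J-H-X-F-O: 15+17+12+14+29+11 = 98
O-N-J-F-H-X-O: 15+17+5+17+14+20 = 88
O-N-J-F-X-H-O: 15+17+5+29+14+18 = 98
O-N-J-X-H-F-O: 15+17+26+14+17+11 = 100
O-N-J-X-F-H-O: 15+17+26+29+17+18 = 122
O-N-H-J-F-X-O: 15+5+12+5+29+20 = 86
O-N-H-J-X-F-O: 15+5+12+26+29+11 = 98
O-N-H-F-J-X-O: 15+5+17+5+26+20 = 88
O-N-H-F-X-J-O: 15+5+17+29+26+6 = 98
O-N-H-X-J-F-O: 15+5+14+26+5+11 = 76
O-N-H-X-F-J-O: 15+5+14+29+5+6 = 74
O-N-F-J-H-X-O: 15+22+5+12+14+20 = 88
O-N-F-J-X-H-O: 15+22+5+26+14+18 = 100
… (46 more)
O-J-F-H-N-X-O: 6+5+17+5+9+20 = 62  ← best
The minimum is 62.
One optimal route: O → J → F → H → N → X → O (or its reverse).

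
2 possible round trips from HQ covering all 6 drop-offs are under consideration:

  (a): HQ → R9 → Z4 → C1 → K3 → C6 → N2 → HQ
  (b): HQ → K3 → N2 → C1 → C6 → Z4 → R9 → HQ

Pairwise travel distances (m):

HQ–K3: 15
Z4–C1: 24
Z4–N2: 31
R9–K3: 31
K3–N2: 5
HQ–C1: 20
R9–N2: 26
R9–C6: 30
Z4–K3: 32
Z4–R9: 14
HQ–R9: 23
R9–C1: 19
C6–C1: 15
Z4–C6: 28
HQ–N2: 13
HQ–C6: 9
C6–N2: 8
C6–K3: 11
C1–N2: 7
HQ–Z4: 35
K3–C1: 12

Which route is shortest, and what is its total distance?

(a): 23 + 14 + 24 + 12 + 11 + 8 + 13 = 105
(b): 15 + 5 + 7 + 15 + 28 + 14 + 23 = 107

Shortest is (a), total 105 m.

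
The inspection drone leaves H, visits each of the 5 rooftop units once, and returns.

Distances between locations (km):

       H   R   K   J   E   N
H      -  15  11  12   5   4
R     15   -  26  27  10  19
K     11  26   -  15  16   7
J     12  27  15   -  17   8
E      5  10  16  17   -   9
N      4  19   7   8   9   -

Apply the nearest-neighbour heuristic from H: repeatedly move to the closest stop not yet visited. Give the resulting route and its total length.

From H: distances to unvisited — N=4, E=5, K=11, J=12, R=15. Nearest is N (4).
From N: distances to unvisited — K=7, J=8, E=9, R=19. Nearest is K (7).
From K: distances to unvisited — J=15, E=16, R=26. Nearest is J (15).
From J: distances to unvisited — E=17, R=27. Nearest is E (17).
From E: distances to unvisited — R=10. Nearest is R (10).
Return R→H: 15.
Total = 4 + 7 + 15 + 17 + 10 + 15 = 68.

Nearest-neighbour total = 68 km; route H → N → K → J → E → R → H.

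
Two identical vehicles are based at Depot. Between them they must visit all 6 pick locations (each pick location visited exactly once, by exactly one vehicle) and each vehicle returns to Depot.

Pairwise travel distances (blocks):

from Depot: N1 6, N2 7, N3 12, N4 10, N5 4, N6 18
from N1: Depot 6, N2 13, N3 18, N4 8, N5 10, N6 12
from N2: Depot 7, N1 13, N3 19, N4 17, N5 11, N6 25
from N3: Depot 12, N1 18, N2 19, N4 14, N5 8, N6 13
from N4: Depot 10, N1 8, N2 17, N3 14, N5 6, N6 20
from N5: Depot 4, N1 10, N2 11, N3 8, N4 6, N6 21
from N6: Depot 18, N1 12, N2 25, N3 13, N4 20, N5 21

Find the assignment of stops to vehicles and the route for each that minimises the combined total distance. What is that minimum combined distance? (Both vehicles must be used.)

69 blocks — the smallest possible combined total.

Try each way of splitting the stops between the two vehicles (each non-empty) and, for each split, find the best tour for each vehicle:
  {N1} + {N2, N3, N4, N5, N6}: 12 + 69 = 81
  {N2} + {N1, N3, N4, N5, N6}: 14 + 55 = 69
  {N1, N2} + {N3, N4, N5, N6}: 26 + 55 = 81
  {N3} + {N1, N2, N4, N5, N6}: 24 + 62 = 86
  {N1, N3} + {N2, N4, N5, N6}: 36 + 62 = 98
  {N2, N3} + {N1, N4, N5, N6}: 38 + 48 = 86
  … (31 splits in total)
Best: vehicle 1 Depot → N2 → Depot = 14; vehicle 2 Depot → N1 → N6 → N3 → N4 → N5 → Depot = 55; combined 69.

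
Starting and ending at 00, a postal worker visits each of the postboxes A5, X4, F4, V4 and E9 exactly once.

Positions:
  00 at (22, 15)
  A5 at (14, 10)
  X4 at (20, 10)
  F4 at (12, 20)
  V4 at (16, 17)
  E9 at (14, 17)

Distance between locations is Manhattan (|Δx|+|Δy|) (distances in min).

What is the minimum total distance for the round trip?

Minimum total distance: 40 min.

There are 60 distinct closed tours to check (reversals are equivalent).
00→A5→X4→F4→V4→E9→00: 13+6+18+7+2+10 = 56
00→A5→X4→F4→E9→V4→00: 13+6+18+5+2+8 = 52
00→A5→X4→V4→F4→E9→00: 13+6+11+7+5+10 = 52
00→A5→X4→V4→E9→F4→00: 13+6+11+2+5+15 = 52
00→A5→X4→E9→F4→V4→00: 13+6+13+5+7+8 = 52
00→A5→X4→E9→V4→F4→00: 13+6+13+2+7+15 = 56
00→A5→F4→X4→V4→E9→00: 13+12+18+11+2+10 = 66
00→A5→F4→X4→E9→V4→00: 13+12+18+13+2+8 = 66
00→A5→F4→V4→X4→E9→00: 13+12+7+11+13+10 = 66
00→A5→F4→V4→E9→X4→00: 13+12+7+2+13+7 = 54
00→A5→F4→E9→X4→V4→00: 13+12+5+13+11+8 = 62
00→A5→F4→E9→V4→X4→00: 13+12+5+2+11+7 = 50
00→A5→V4→X4→F4→E9→00: 13+9+11+18+5+10 = 66
00→A5→V4→X4→E9→F4→00: 13+9+11+13+5+15 = 66
… (46 more)
00→X4→A5→F4→E9→V4→00: 7+6+12+5+2+8 = 40  ← best
The minimum is 40.
One optimal route: 00 → X4 → A5 → F4 → E9 → V4 → 00 (or its reverse).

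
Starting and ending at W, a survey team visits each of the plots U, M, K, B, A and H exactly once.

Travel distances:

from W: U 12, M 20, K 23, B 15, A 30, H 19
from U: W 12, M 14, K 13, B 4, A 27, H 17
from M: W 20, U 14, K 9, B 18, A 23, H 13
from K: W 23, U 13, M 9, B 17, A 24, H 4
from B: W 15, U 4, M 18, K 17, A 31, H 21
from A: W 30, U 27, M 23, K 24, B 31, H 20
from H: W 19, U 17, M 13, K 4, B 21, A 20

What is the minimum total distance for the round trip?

W - U - M - K - B - A - H - W: 12+14+9+17+31+20+19 = 122
W - U - M - K - B - H - A - W: 12+14+9+17+21+20+30 = 123
W - U - M - K - A - B - H - W: 12+14+9+24+31+21+19 = 130
W - U - M - K - A - H - B - W: 12+14+9+24+20+21+15 = 115
W - U - M - K - H - B - A - W: 12+14+9+4+21+31+30 = 121
W - U - M - K - H - A - B - W: 12+14+9+4+20+31+15 = 105
W - U - M - B - K - A - H - W: 12+14+18+17+24+20+19 = 124
W - U - M - B - K - H - A - W: 12+14+18+17+4+20+30 = 115
… (352 more)
W - B - U - M - K - H - A - W: 15+4+14+9+4+20+30 = 96  ← best
The minimum is 96.
One optimal route: W → B → U → M → K → H → A → W (or its reverse).

Minimum total distance: 96.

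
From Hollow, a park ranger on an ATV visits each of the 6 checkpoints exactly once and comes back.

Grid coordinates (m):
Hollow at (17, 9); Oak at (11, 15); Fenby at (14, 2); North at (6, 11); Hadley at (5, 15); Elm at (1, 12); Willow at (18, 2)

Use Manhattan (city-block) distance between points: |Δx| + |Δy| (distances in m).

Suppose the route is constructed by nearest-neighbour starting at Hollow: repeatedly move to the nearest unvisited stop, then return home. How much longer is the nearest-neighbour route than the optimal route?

Hollow: Willow=8, Fenby=10, Oak=12, North=13, Hadley=18, Elm=19 ⇒ Willow
Willow: Fenby=4, Oak=20, North=21, Hadley=26, Elm=27 ⇒ Fenby
Fenby: Oak=16, North=17, Hadley=22, Elm=23 ⇒ Oak
Oak: Hadley=6, North=9, Elm=13 ⇒ Hadley
Hadley: North=5, Elm=7 ⇒ North
North: Elm=6 ⇒ Elm
NN route Hollow → Willow → Fenby → Oak → Hadley → North → Elm → Hollow costs 64.
Optimal: Hollow → Oak → Hadley → Elm → North → Fenby → Willow → Hollow costs 60 (by enumerating all 360 distinct tours).
Excess = 64 − 60 = 4.

4 m longer than the optimal tour.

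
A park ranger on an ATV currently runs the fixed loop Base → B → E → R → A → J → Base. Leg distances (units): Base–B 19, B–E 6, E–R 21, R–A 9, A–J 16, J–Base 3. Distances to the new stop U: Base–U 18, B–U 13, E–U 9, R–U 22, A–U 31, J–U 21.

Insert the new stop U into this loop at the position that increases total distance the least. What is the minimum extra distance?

Insertion cost between consecutive stops i–j is d(i,U) + d(U,j) − d(i,j):
  between Base and B: 18 + 13 − 19 = 12
  between B and E: 13 + 9 − 6 = 16
  between E and R: 9 + 22 − 21 = 10
  between R and A: 22 + 31 − 9 = 44
  between A and J: 31 + 21 − 16 = 36
  between J and Base: 21 + 18 − 3 = 36
Cheapest insertion is between E and R, adding 10.
New total = 74 + 10 = 84.

Adding 10 by placing U on the E–R leg.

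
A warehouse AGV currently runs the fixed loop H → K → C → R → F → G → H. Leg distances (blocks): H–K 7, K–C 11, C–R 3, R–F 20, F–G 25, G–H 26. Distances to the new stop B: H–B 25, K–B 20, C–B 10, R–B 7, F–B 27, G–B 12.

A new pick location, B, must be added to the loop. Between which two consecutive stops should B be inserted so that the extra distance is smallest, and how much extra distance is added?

Insertion cost between consecutive stops i–j is d(i,B) + d(B,j) − d(i,j):
  between H and K: 25 + 20 − 7 = 38
  between K and C: 20 + 10 − 11 = 19
  between C and R: 10 + 7 − 3 = 14
  between R and F: 7 + 27 − 20 = 14
  between F and G: 27 + 12 − 25 = 14
  between G and H: 12 + 25 − 26 = 11
Cheapest insertion is between G and H, adding 11.
New total = 92 + 11 = 103.

Minimum extra distance: 11 blocks, inserting B between G and H.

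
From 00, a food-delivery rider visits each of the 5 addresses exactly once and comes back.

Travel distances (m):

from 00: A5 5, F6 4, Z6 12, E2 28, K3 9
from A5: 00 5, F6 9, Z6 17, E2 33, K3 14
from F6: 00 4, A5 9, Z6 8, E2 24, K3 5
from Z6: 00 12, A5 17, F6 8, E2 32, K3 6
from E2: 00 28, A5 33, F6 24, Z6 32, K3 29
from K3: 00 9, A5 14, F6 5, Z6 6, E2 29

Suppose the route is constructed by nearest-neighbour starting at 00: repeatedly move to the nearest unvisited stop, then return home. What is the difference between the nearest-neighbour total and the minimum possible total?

Excess over optimum: 8 m.

From 00: F6=4, A5=5, K3=9, Z6=12, E2=28 → choose F6 (4).
From F6: K3=5, Z6=8, A5=9, E2=24 → choose K3 (5).
From K3: Z6=6, A5=14, E2=29 → choose Z6 (6).
From Z6: A5=17, E2=32 → choose A5 (17).
From A5: E2=33 → choose E2 (33).
NN route 00 → F6 → K3 → Z6 → A5 → E2 → 00 costs 93.
Optimal: 00 → A5 → F6 → Z6 → K3 → E2 → 00 costs 85 (by enumerating all 60 distinct tours).
Excess = 93 − 85 = 8.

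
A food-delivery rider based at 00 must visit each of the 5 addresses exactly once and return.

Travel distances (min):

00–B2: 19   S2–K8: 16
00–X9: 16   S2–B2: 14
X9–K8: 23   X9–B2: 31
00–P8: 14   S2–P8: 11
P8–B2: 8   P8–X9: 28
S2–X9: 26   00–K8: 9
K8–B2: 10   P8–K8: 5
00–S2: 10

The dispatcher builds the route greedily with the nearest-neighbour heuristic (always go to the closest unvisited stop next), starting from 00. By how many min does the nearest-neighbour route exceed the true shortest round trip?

From 00: K8=9, S2=10, P8=14, X9=16, B2=19 → choose K8 (9).
From K8: P8=5, B2=10, S2=16, X9=23 → choose P8 (5).
From P8: B2=8, S2=11, X9=28 → choose B2 (8).
From B2: S2=14, X9=31 → choose S2 (14).
From S2: X9=26 → choose X9 (26).
NN route 00 → K8 → P8 → B2 → S2 → X9 → 00 costs 78.
Optimal: 00 → S2 → B2 → P8 → K8 → X9 → 00 costs 76 (by enumerating all 60 distinct tours).
Excess = 78 − 76 = 2.

The nearest-neighbour route is 2 min longer than optimal.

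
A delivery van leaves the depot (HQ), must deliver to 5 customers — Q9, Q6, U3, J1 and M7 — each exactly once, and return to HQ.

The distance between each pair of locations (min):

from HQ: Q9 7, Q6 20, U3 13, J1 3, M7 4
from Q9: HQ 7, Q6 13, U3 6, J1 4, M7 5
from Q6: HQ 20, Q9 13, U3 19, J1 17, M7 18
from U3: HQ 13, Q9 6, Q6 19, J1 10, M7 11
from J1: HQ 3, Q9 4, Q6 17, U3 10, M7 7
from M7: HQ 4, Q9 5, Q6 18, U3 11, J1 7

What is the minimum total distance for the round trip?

HQ-Q9-Q6-U3-J1-M7-HQ: 7+13+19+10+7+4 = 60
HQ-Q9-Q6-U3-M7-J1-HQ: 7+13+19+11+7+3 = 60
HQ-Q9-Q6-J1-U3-M7-HQ: 7+13+17+10+11+4 = 62
HQ-Q9-Q6-J1-M7-U3-HQ: 7+13+17+7+11+13 = 68
HQ-Q9-Q6-M7-U3-J1-HQ: 7+13+18+11+10+3 = 62
HQ-Q9-Q6-M7-J1-U3-HQ: 7+13+18+7+10+13 = 68
HQ-Q9-U3-Q6-J1-M7-HQ: 7+6+19+17+7+4 = 60
HQ-Q9-U3-Q6-M7-J1-HQ: 7+6+19+18+7+3 = 60
HQ-Q9-U3-J1-Q6-M7-HQ: 7+6+10+17+18+4 = 62
HQ-Q9-U3-J1-M7-Q6-HQ: 7+6+10+7+18+20 = 68
HQ-Q9-U3-M7-Q6-J1-HQ: 7+6+11+18+17+3 = 62
HQ-Q9-U3-M7-J1-Q6-HQ: 7+6+11+7+17+20 = 68
HQ-Q9-J1-Q6-U3-M7-HQ: 7+4+17+19+11+4 = 62
HQ-Q9-J1-Q6-M7-U3-HQ: 7+4+17+18+11+13 = 70
… (46 more)
HQ-J1-Q9-Q6-U3-M7-HQ: 3+4+13+19+11+4 = 54  ← best
The minimum is 54.
One optimal route: HQ → J1 → Q9 → Q6 → U3 → M7 → HQ (or its reverse).

Shortest round trip = 54 min.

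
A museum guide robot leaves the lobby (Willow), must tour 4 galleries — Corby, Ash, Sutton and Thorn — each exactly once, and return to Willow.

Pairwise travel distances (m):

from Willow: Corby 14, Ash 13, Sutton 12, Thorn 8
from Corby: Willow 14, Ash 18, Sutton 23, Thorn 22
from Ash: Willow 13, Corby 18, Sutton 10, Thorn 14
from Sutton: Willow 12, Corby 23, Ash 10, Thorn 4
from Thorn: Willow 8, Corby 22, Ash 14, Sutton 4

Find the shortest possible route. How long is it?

Minimum total distance: 54 m.

With 4 stops there are 4!/2 = 12 distinct round trips (a route and its reverse cost the same).
Willow-Corby-Ash-Sutton-Thorn-Willow: 14+18+10+4+8 = 54
Willow-Corby-Ash-Thorn-Sutton-Willow: 14+18+14+4+12 = 62
Willow-Corby-Sutton-Ash-Thorn-Willow: 14+23+10+14+8 = 69
Willow-Corby-Sutton-Thorn-Ash-Willow: 14+23+4+14+13 = 68
Willow-Corby-Thorn-Ash-Sutton-Willow: 14+22+14+10+12 = 72
Willow-Corby-Thorn-Sutton-Ash-Willow: 14+22+4+10+13 = 63
Willow-Ash-Corby-Sutton-Thorn-Willow: 13+18+23+4+8 = 66
Willow-Ash-Corby-Thorn-Sutton-Willow: 13+18+22+4+12 = 69
Willow-Ash-Sutton-Corby-Thorn-Willow: 13+10+23+22+8 = 76
Willow-Ash-Thorn-Corby-Sutton-Willow: 13+14+22+23+12 = 84
Willow-Sutton-Corby-Ash-Thorn-Willow: 12+23+18+14+8 = 75
Willow-Sutton-Ash-Corby-Thorn-Willow: 12+10+18+22+8 = 70
The minimum is 54.
One optimal route: Willow → Corby → Ash → Sutton → Thorn → Willow (or its reverse).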